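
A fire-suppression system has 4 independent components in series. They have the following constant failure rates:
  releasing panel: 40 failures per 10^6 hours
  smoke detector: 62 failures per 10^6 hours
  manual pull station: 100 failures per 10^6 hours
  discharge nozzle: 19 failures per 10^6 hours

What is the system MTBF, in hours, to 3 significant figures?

4520

Series of exponential components: λ_sys = Σ λ_i
λ_sys = 0.000040 + 0.000062 + 0.00010 + 0.000019 = 2.2100e-04 /h
MTBF = 1 / λ_sys = 4520 h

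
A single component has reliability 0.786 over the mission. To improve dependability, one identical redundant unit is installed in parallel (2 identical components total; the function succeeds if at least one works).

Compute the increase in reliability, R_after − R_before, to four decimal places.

R_before = 0.786
R_after = 1 − (1 − 0.786)^2 = 0.9542
ΔR = 0.9542 − 0.786 = 0.1682

0.1682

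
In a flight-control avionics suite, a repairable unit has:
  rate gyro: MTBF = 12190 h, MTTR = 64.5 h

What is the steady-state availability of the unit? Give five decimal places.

0.99474

A(rate gyro) = MTBF/(MTBF+MTTR) = 12190/(12190+64.5) = 0.99474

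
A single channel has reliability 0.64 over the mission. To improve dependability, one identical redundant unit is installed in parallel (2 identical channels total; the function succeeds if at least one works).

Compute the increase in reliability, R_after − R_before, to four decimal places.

R_before = 0.64
R_after = 1 − (1 − 0.64)^2 = 0.8704
ΔR = 0.8704 − 0.64 = 0.2304

0.2304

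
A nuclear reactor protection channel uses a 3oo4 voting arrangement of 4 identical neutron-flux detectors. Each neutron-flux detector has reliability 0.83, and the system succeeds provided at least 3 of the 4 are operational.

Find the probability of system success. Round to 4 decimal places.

0.8634

R = Σ_{i=3}^{4} C(4,i) p^i (1−p)^{4−i} with p = 0.83
C(4,3)·0.83^3·0.17^1 = 0.388815
C(4,4)·0.83^4·0.17^0 = 0.474583
Sum = 0.8634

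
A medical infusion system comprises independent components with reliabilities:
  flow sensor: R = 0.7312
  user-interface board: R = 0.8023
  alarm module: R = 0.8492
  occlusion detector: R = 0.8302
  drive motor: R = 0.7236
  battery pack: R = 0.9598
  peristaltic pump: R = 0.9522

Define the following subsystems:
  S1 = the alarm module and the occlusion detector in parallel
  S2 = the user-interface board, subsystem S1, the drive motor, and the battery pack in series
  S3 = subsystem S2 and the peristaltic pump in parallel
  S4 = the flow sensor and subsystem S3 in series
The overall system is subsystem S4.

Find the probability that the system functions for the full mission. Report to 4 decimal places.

Parallel (alarm module and occlusion detector): 1 − (1 − 0.849200)(1 − 0.830200) = 0.974394
Series (user-interface board, [0.974394], drive motor, and battery pack): 0.802300 × 0.974394 × 0.723600 × 0.959800 = 0.542939
Parallel ([0.542939] and peristaltic pump): 1 − (1 − 0.542939)(1 − 0.952200) = 0.978152
Series (flow sensor and [0.978152]): 0.731200 × 0.978152 = 0.7152

0.7152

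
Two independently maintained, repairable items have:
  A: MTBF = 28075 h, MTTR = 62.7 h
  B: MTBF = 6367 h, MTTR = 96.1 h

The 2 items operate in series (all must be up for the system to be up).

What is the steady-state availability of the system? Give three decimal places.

0.983

A(A) = MTBF/(MTBF+MTTR) = 28075/(28075+62.7) = 0.997772
A(B) = MTBF/(MTBF+MTTR) = 6367/(6367+96.1) = 0.985131
Series availability: 0.997772 × 0.985131 = 0.983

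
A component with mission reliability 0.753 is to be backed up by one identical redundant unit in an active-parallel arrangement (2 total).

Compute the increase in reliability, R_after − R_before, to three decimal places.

0.186

R_before = 0.753
R_after = 1 − (1 − 0.753)^2 = 0.939
ΔR = 0.939 − 0.753 = 0.186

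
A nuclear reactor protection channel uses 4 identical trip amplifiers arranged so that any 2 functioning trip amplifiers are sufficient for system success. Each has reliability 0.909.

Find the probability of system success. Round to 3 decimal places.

R = Σ_{i=2}^{4} C(4,i) p^i (1−p)^{4−i} with p = 0.909
C(4,2)·0.909^2·0.091^2 = 0.04105
C(4,3)·0.909^3·0.091^1 = 0.27340
C(4,4)·0.909^4·0.091^0 = 0.68274
Sum = 0.997

0.997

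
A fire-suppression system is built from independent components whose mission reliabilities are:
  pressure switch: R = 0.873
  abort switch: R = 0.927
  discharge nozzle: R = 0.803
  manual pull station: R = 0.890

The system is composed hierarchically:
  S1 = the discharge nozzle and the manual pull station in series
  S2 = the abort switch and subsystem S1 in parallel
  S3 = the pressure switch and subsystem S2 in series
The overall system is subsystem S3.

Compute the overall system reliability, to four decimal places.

0.8548

Series (discharge nozzle and manual pull station): 0.803000 × 0.890000 = 0.714670
Parallel (abort switch and [0.714670]): 1 − (1 − 0.927000)(1 − 0.714670) = 0.979171
Series (pressure switch and [0.979171]): 0.873000 × 0.979171 = 0.8548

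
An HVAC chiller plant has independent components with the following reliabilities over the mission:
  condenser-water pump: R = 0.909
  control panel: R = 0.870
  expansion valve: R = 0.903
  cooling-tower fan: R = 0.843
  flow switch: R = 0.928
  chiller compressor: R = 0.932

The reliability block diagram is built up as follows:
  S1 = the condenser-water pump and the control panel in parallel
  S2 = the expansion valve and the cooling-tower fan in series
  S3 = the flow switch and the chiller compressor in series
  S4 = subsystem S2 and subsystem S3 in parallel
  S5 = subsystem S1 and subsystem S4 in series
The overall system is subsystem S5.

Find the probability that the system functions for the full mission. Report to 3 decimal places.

0.956

Parallel (condenser-water pump and control panel): 1 − (1 − 0.90900)(1 − 0.87000) = 0.98817
Series (expansion valve and cooling-tower fan): 0.90300 × 0.84300 = 0.76123
Series (flow switch and chiller compressor): 0.92800 × 0.93200 = 0.86490
Parallel ([0.76123] and [0.86490]): 1 − (1 − 0.76123)(1 − 0.86490) = 0.96774
Series ([0.98817] and [0.96774]): 0.98817 × 0.96774 = 0.956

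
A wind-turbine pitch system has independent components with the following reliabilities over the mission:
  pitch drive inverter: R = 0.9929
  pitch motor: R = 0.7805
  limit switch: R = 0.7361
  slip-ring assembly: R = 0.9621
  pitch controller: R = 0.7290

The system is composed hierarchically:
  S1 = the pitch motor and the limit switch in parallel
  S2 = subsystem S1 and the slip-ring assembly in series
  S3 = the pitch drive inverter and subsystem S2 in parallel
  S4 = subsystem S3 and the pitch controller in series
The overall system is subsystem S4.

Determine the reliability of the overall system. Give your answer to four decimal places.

Parallel (pitch motor and limit switch): 1 − (1 − 0.780500)(1 − 0.736100) = 0.942074
Series ([0.942074] and slip-ring assembly): 0.942074 × 0.962100 = 0.906369
Parallel (pitch drive inverter and [0.906369]): 1 − (1 − 0.992900)(1 − 0.906369) = 0.999335
Series ([0.999335] and pitch controller): 0.999335 × 0.729000 = 0.7285

0.7285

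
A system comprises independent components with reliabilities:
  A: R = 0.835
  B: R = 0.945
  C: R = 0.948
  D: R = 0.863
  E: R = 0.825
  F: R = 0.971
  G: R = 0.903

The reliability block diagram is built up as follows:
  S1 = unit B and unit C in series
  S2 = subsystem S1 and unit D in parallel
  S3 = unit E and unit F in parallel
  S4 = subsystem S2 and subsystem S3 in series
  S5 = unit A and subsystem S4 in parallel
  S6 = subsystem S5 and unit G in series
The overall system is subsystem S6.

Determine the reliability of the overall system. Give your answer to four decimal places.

0.9001

Series (B and C): 0.945000 × 0.948000 = 0.895860
Parallel ([0.895860] and D): 1 − (1 − 0.895860)(1 − 0.863000) = 0.985733
Parallel (E and F): 1 − (1 − 0.825000)(1 − 0.971000) = 0.994925
Series ([0.985733] and [0.994925]): 0.985733 × 0.994925 = 0.980730
Parallel (A and [0.980730]): 1 − (1 − 0.835000)(1 − 0.980730) = 0.996820
Series ([0.996820] and G): 0.996820 × 0.903000 = 0.9001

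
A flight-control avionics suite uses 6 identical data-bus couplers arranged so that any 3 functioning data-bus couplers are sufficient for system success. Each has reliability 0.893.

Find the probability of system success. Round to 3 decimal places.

0.998

R = Σ_{i=3}^{6} C(6,i) p^i (1−p)^{6−i} with p = 0.893
C(6,3)·0.893^3·0.107^3 = 0.01745
C(6,4)·0.893^4·0.107^2 = 0.10921
C(6,5)·0.893^5·0.107^1 = 0.36458
C(6,6)·0.893^6·0.107^0 = 0.50712
Sum = 0.998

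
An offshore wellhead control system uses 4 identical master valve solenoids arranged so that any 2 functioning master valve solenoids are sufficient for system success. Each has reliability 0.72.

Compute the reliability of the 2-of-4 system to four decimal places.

R = Σ_{i=2}^{4} C(4,i) p^i (1−p)^{4−i} with p = 0.72
C(4,2)·0.72^2·0.28^2 = 0.243855
C(4,3)·0.72^3·0.28^1 = 0.418038
C(4,4)·0.72^4·0.28^0 = 0.268739
Sum = 0.9306

0.9306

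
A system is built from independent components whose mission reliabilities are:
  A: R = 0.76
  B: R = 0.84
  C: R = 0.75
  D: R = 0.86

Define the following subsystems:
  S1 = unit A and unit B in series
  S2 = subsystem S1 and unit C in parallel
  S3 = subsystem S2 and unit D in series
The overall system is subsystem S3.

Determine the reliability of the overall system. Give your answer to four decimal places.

0.7823

Series (A and B): 0.760000 × 0.840000 = 0.638400
Parallel ([0.638400] and C): 1 − (1 − 0.638400)(1 − 0.750000) = 0.909600
Series ([0.909600] and D): 0.909600 × 0.860000 = 0.7823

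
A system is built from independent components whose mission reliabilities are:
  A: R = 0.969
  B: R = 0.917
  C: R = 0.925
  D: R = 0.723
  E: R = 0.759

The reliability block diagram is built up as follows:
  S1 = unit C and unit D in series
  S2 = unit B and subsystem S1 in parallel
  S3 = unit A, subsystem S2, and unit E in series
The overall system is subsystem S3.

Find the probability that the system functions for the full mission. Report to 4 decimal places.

Series (C and D): 0.925000 × 0.723000 = 0.668775
Parallel (B and [0.668775]): 1 − (1 − 0.917000)(1 − 0.668775) = 0.972508
Series (A, [0.972508], and E): 0.969000 × 0.972508 × 0.759000 = 0.7153

0.7153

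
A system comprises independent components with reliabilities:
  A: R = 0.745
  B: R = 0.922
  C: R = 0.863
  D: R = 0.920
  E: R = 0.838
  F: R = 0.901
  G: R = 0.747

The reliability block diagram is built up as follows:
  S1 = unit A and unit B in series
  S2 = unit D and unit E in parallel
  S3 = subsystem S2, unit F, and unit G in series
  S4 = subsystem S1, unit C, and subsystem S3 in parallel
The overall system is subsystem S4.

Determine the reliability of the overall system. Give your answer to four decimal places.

Series (A and B): 0.745000 × 0.922000 = 0.686890
Parallel (D and E): 1 − (1 − 0.920000)(1 − 0.838000) = 0.987040
Series ([0.987040], F, and G): 0.987040 × 0.901000 × 0.747000 = 0.664324
Parallel ([0.686890], C, and [0.664324]): 1 − (1 − 0.686890)(1 − 0.863000)(1 − 0.664324) = 0.9856

0.9856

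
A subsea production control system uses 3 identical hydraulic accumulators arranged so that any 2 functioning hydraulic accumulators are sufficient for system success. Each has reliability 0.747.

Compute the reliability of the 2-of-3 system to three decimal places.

0.840

R = Σ_{i=2}^{3} C(3,i) p^i (1−p)^{3−i} with p = 0.747
C(3,2)·0.747^2·0.253^1 = 0.42353
C(3,3)·0.747^3·0.253^0 = 0.41683
Sum = 0.840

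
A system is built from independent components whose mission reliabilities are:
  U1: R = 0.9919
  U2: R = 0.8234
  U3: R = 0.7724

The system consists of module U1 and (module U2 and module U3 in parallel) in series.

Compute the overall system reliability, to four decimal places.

Parallel (U2 and U3): 1 − (1 − 0.823400)(1 − 0.772400) = 0.959806
Series (U1 and [0.959806]): 0.991900 × 0.959806 = 0.9520

0.9520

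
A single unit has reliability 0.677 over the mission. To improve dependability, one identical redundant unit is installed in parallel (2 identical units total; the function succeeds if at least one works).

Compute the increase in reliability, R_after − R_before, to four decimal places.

0.2187

R_before = 0.677
R_after = 1 − (1 − 0.677)^2 = 0.8957
ΔR = 0.8957 − 0.677 = 0.2187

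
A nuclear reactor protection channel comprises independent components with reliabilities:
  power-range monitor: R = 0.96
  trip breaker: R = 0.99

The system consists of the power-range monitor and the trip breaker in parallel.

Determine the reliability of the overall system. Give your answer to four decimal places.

Parallel (power-range monitor and trip breaker): 1 − (1 − 0.960000)(1 − 0.990000) = 0.9996

0.9996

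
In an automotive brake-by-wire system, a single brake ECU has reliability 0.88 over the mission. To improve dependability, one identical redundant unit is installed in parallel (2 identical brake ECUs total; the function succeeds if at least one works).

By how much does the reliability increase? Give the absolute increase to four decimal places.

0.1056

R_before = 0.88
R_after = 1 − (1 − 0.88)^2 = 0.9856
ΔR = 0.9856 − 0.88 = 0.1056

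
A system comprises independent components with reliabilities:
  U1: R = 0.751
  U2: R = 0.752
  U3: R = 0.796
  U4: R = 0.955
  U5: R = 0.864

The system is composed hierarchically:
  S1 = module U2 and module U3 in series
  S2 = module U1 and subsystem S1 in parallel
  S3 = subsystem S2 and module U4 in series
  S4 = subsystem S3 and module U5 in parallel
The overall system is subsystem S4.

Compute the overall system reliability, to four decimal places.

0.9809

Series (U2 and U3): 0.752000 × 0.796000 = 0.598592
Parallel (U1 and [0.598592]): 1 − (1 − 0.751000)(1 − 0.598592) = 0.900049
Series ([0.900049] and U4): 0.900049 × 0.955000 = 0.859547
Parallel ([0.859547] and U5): 1 − (1 − 0.859547)(1 − 0.864000) = 0.9809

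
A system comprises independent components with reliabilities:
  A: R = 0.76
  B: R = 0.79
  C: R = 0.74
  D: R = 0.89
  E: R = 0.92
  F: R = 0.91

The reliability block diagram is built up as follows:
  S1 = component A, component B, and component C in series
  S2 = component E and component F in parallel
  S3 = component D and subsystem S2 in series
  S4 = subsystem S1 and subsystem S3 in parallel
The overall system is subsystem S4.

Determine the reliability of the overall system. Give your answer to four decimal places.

0.9353

Series (A, B, and C): 0.760000 × 0.790000 × 0.740000 = 0.444296
Parallel (E and F): 1 − (1 − 0.920000)(1 − 0.910000) = 0.992800
Series (D and [0.992800]): 0.890000 × 0.992800 = 0.883592
Parallel ([0.444296] and [0.883592]): 1 − (1 − 0.444296)(1 − 0.883592) = 0.9353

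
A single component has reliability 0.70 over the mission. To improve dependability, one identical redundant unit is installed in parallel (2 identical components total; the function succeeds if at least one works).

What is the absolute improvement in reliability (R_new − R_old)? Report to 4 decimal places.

R_before = 0.70
R_after = 1 − (1 − 0.70)^2 = 0.9100
ΔR = 0.9100 − 0.70 = 0.2100

0.2100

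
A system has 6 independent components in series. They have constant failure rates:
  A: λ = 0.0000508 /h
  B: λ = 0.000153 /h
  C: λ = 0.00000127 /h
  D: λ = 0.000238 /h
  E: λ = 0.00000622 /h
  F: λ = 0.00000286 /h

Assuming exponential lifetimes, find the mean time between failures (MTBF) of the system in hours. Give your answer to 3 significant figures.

Series of exponential components: λ_sys = Σ λ_i
λ_sys = 0.0000508 + 0.000153 + 0.00000127 + 0.000238 + 0.00000622 + 0.00000286 = 4.5215e-04 /h
MTBF = 1 / λ_sys = 2210 h

2210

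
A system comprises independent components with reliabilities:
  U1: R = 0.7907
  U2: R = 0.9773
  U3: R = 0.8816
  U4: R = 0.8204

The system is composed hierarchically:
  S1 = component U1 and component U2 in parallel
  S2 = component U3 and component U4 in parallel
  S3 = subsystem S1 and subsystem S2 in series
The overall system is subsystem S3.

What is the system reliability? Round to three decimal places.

Parallel (U1 and U2): 1 − (1 − 0.79070)(1 − 0.97730) = 0.99525
Parallel (U3 and U4): 1 − (1 − 0.88160)(1 − 0.82040) = 0.97874
Series ([0.99525] and [0.97874]): 0.99525 × 0.97874 = 0.974

0.974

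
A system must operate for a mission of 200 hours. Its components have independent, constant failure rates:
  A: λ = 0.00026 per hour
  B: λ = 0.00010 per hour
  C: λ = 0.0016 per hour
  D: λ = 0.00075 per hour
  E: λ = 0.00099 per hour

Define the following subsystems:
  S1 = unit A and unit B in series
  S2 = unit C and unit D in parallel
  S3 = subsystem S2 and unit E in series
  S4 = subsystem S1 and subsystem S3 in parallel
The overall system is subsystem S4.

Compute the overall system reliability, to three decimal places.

R(A) = exp(−0.00026 × 200) = 0.94933
R(B) = exp(−0.00010 × 200) = 0.98020
R(C) = exp(−0.0016 × 200) = 0.72615
R(D) = exp(−0.00075 × 200) = 0.86071
R(E) = exp(−0.00099 × 200) = 0.82037
Series (A and B): 0.94933 × 0.98020 = 0.93053
Parallel (C and D): 1 − (1 − 0.72615)(1 − 0.86071) = 0.96186
Series ([0.96186] and E): 0.96186 × 0.82037 = 0.78908
Parallel ([0.93053] and [0.78908]): 1 − (1 − 0.93053)(1 − 0.78908) = 0.985

0.985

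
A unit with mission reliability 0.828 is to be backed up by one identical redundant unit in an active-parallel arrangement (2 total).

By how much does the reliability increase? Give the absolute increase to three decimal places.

0.142

R_before = 0.828
R_after = 1 − (1 − 0.828)^2 = 0.970
ΔR = 0.970 − 0.828 = 0.142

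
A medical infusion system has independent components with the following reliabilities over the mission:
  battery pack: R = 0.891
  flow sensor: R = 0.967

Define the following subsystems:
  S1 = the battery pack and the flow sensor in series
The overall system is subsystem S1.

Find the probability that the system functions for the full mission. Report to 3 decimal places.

Series (battery pack and flow sensor): 0.89100 × 0.96700 = 0.862

0.862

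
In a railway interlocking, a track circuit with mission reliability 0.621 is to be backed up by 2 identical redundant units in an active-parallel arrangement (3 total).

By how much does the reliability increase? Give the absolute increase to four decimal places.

0.3246

R_before = 0.621
R_after = 1 − (1 − 0.621)^3 = 0.9456
ΔR = 0.9456 − 0.621 = 0.3246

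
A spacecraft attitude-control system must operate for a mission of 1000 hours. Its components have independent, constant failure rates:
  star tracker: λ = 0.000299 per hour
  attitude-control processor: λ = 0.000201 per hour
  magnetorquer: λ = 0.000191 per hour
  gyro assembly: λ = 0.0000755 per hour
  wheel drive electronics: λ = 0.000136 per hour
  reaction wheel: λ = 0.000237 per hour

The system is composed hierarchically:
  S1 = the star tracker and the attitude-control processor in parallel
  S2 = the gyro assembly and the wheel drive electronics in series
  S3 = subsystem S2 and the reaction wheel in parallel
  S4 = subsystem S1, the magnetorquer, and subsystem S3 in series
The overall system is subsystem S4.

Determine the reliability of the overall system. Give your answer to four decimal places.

R(star tracker) = exp(−0.000299 × 1000) = 0.741559
R(attitude-control processor) = exp(−0.000201 × 1000) = 0.817912
R(magnetorquer) = exp(−0.000191 × 1000) = 0.826133
R(gyro assembly) = exp(−0.0000755 × 1000) = 0.927280
R(wheel drive electronics) = exp(−0.000136 × 1000) = 0.872843
R(reaction wheel) = exp(−0.000237 × 1000) = 0.788991
Parallel (star tracker and attitude-control processor): 1 − (1 − 0.741559)(1 − 0.817912) = 0.952941
Series (gyro assembly and wheel drive electronics): 0.927280 × 0.872843 = 0.809370
Parallel ([0.809370] and reaction wheel): 1 − (1 − 0.809370)(1 − 0.788991) = 0.959775
Series ([0.952941], magnetorquer, and [0.959775]): 0.952941 × 0.826133 × 0.959775 = 0.7556

0.7556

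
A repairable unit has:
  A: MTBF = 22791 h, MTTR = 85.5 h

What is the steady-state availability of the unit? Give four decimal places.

0.9963

A(A) = MTBF/(MTBF+MTTR) = 22791/(22791+85.5) = 0.9963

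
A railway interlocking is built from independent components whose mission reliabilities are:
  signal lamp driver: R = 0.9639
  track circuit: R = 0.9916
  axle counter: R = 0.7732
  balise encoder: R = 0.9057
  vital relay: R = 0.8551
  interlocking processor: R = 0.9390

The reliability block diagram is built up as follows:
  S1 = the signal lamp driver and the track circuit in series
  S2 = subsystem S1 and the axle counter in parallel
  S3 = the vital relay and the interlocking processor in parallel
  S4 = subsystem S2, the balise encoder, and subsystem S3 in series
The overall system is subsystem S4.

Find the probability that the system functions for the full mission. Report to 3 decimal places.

Series (signal lamp driver and track circuit): 0.96390 × 0.99160 = 0.95580
Parallel ([0.95580] and axle counter): 1 − (1 − 0.95580)(1 − 0.77320) = 0.98998
Parallel (vital relay and interlocking processor): 1 − (1 − 0.85510)(1 − 0.93900) = 0.99116
Series ([0.98998], balise encoder, and [0.99116]): 0.98998 × 0.90570 × 0.99116 = 0.889

0.889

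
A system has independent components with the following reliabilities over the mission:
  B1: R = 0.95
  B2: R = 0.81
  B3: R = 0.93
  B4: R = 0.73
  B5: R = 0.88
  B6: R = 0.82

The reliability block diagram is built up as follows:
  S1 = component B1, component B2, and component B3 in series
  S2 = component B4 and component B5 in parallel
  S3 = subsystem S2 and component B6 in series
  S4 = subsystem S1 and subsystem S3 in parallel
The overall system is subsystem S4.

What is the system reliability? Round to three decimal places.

0.941

Series (B1, B2, and B3): 0.95000 × 0.81000 × 0.93000 = 0.71564
Parallel (B4 and B5): 1 − (1 − 0.73000)(1 − 0.88000) = 0.96760
Series ([0.96760] and B6): 0.96760 × 0.82000 = 0.79343
Parallel ([0.71564] and [0.79343]): 1 − (1 − 0.71564)(1 − 0.79343) = 0.941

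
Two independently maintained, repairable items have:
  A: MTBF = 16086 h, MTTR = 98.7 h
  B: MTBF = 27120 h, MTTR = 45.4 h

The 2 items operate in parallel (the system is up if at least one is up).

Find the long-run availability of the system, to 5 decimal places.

A(A) = MTBF/(MTBF+MTTR) = 16086/(16086+98.7) = 0.993902
A(B) = MTBF/(MTBF+MTTR) = 27120/(27120+45.4) = 0.998329
Parallel availability: 1 − (1 − 0.993902)(1 − 0.998329) = 0.99999

0.99999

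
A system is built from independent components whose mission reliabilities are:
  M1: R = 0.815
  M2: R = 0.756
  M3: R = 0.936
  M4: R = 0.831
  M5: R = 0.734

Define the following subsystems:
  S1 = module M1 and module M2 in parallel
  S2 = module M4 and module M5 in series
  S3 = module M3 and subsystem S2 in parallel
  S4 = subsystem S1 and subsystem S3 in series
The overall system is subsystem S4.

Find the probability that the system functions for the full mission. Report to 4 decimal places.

0.9310

Parallel (M1 and M2): 1 − (1 − 0.815000)(1 − 0.756000) = 0.954860
Series (M4 and M5): 0.831000 × 0.734000 = 0.609954
Parallel (M3 and [0.609954]): 1 − (1 − 0.936000)(1 − 0.609954) = 0.975037
Series ([0.954860] and [0.975037]): 0.954860 × 0.975037 = 0.9310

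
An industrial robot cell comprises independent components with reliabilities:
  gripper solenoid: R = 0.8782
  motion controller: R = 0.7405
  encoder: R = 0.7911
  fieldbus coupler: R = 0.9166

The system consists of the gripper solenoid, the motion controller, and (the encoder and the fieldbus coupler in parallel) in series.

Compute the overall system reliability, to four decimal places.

0.6390

Parallel (encoder and fieldbus coupler): 1 − (1 − 0.791100)(1 − 0.916600) = 0.982578
Series (gripper solenoid, motion controller, and [0.982578]): 0.878200 × 0.740500 × 0.982578 = 0.6390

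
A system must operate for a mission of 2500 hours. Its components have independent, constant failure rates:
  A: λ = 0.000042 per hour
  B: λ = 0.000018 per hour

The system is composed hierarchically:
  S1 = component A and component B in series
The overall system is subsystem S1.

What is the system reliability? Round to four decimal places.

R(A) = exp(−0.000042 × 2500) = 0.900325
R(B) = exp(−0.000018 × 2500) = 0.955997
Series (A and B): 0.900325 × 0.955997 = 0.8607

0.8607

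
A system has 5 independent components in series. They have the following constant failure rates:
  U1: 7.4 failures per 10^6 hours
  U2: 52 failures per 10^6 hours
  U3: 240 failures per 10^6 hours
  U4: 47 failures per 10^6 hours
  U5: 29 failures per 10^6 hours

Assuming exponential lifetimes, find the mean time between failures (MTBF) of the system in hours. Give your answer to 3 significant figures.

2660

Series of exponential components: λ_sys = Σ λ_i
λ_sys = 0.0000074 + 0.000052 + 0.00024 + 0.000047 + 0.000029 = 3.7540e-04 /h
MTBF = 1 / λ_sys = 2660 h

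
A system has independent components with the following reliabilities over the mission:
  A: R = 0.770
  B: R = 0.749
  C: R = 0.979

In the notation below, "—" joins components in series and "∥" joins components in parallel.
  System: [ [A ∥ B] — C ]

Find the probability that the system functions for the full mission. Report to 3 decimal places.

0.922

Parallel (A and B): 1 − (1 − 0.77000)(1 − 0.74900) = 0.94227
Series ([0.94227] and C): 0.94227 × 0.97900 = 0.922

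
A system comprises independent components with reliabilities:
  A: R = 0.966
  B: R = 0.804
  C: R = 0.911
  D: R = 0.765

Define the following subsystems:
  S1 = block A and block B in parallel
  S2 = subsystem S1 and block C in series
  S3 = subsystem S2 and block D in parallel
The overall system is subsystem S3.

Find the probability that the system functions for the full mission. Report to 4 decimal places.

Parallel (A and B): 1 − (1 − 0.966000)(1 − 0.804000) = 0.993336
Series ([0.993336] and C): 0.993336 × 0.911000 = 0.904929
Parallel ([0.904929] and D): 1 − (1 − 0.904929)(1 − 0.765000) = 0.9777

0.9777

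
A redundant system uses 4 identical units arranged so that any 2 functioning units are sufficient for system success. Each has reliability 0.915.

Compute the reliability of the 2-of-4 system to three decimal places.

0.998

R = Σ_{i=2}^{4} C(4,i) p^i (1−p)^{4−i} with p = 0.915
C(4,2)·0.915^2·0.085^2 = 0.03629
C(4,3)·0.915^3·0.085^1 = 0.26046
C(4,4)·0.915^4·0.085^0 = 0.70095
Sum = 0.998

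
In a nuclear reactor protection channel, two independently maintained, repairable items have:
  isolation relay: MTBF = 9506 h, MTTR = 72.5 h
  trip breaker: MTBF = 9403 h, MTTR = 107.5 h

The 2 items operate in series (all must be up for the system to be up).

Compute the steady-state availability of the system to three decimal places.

A(isolation relay) = MTBF/(MTBF+MTTR) = 9506/(9506+72.5) = 0.992431
A(trip breaker) = MTBF/(MTBF+MTTR) = 9403/(9403+107.5) = 0.988697
Series availability: 0.992431 × 0.988697 = 0.981

0.981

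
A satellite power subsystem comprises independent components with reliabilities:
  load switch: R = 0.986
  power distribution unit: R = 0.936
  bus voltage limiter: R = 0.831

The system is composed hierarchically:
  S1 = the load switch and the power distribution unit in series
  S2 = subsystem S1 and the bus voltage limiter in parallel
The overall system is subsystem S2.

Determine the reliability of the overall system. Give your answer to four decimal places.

Series (load switch and power distribution unit): 0.986000 × 0.936000 = 0.922896
Parallel ([0.922896] and bus voltage limiter): 1 − (1 − 0.922896)(1 − 0.831000) = 0.9870

0.9870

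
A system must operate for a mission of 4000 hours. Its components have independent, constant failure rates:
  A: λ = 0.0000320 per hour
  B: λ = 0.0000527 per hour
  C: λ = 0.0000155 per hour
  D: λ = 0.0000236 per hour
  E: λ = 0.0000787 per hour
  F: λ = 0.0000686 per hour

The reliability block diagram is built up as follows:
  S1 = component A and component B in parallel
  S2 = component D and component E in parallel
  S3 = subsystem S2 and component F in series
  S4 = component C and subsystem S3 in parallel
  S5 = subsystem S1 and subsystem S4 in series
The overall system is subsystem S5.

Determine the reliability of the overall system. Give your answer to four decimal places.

0.9620

R(A) = exp(−0.0000320 × 4000) = 0.879853
R(B) = exp(−0.0000527 × 4000) = 0.809936
R(C) = exp(−0.0000155 × 4000) = 0.939883
R(D) = exp(−0.0000236 × 4000) = 0.909919
R(E) = exp(−0.0000787 × 4000) = 0.729935
R(F) = exp(−0.0000686 × 4000) = 0.760028
Parallel (A and B): 1 − (1 − 0.879853)(1 − 0.809936) = 0.977164
Parallel (D and E): 1 − (1 − 0.909919)(1 − 0.729935) = 0.975672
Series ([0.975672] and F): 0.975672 × 0.760028 = 0.741538
Parallel (C and [0.741538]): 1 − (1 − 0.939883)(1 − 0.741538) = 0.984462
Series ([0.977164] and [0.984462]): 0.977164 × 0.984462 = 0.9620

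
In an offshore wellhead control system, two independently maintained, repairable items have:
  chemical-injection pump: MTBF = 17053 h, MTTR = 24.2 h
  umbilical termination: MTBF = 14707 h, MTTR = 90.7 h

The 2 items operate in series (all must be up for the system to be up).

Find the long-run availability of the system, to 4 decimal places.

A(chemical-injection pump) = MTBF/(MTBF+MTTR) = 17053/(17053+24.2) = 0.998583
A(umbilical termination) = MTBF/(MTBF+MTTR) = 14707/(14707+90.7) = 0.993871
Series availability: 0.998583 × 0.993871 = 0.9925

0.9925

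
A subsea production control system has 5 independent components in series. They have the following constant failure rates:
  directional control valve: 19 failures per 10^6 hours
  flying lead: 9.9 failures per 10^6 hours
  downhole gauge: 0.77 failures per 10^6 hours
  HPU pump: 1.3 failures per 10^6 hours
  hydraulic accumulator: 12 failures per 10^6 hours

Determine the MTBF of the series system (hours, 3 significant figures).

23300

Series of exponential components: λ_sys = Σ λ_i
λ_sys = 0.000019 + 0.0000099 + 0.00000077 + 0.0000013 + 0.000012 = 4.2970e-05 /h
MTBF = 1 / λ_sys = 23300 h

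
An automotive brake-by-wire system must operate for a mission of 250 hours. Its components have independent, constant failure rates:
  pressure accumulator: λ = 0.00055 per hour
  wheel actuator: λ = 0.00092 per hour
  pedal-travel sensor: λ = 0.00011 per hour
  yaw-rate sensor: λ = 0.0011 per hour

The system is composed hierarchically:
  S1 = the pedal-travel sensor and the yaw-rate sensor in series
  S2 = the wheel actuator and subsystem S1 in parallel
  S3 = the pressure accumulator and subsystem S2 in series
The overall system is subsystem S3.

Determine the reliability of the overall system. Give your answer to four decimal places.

R(pressure accumulator) = exp(−0.00055 × 250) = 0.871534
R(wheel actuator) = exp(−0.00092 × 250) = 0.794534
R(pedal-travel sensor) = exp(−0.00011 × 250) = 0.972875
R(yaw-rate sensor) = exp(−0.0011 × 250) = 0.759572
Series (pedal-travel sensor and yaw-rate sensor): 0.972875 × 0.759572 = 0.738969
Parallel (wheel actuator and [0.738969]): 1 − (1 − 0.794534)(1 − 0.738969) = 0.946367
Series (pressure accumulator and [0.946367]): 0.871534 × 0.946367 = 0.8248

0.8248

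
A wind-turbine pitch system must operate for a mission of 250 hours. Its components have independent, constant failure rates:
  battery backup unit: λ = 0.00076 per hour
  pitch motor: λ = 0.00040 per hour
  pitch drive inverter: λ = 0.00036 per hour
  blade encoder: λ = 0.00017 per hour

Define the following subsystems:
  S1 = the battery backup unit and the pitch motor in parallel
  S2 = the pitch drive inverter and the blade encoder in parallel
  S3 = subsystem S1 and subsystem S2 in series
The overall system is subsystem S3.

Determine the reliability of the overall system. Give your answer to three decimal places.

0.980

R(battery backup unit) = exp(−0.00076 × 250) = 0.82696
R(pitch motor) = exp(−0.00040 × 250) = 0.90484
R(pitch drive inverter) = exp(−0.00036 × 250) = 0.91393
R(blade encoder) = exp(−0.00017 × 250) = 0.95839
Parallel (battery backup unit and pitch motor): 1 − (1 − 0.82696)(1 − 0.90484) = 0.98353
Parallel (pitch drive inverter and blade encoder): 1 − (1 − 0.91393)(1 − 0.95839) = 0.99642
Series ([0.98353] and [0.99642]): 0.98353 × 0.99642 = 0.980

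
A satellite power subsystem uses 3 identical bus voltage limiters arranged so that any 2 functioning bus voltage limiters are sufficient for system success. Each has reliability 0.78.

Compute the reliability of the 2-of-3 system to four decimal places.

0.8761

R = Σ_{i=2}^{3} C(3,i) p^i (1−p)^{3−i} with p = 0.78
C(3,2)·0.78^2·0.22^1 = 0.401544
C(3,3)·0.78^3·0.22^0 = 0.474552
Sum = 0.8761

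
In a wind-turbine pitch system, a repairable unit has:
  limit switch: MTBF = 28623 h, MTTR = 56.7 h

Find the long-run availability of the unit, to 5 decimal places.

A(limit switch) = MTBF/(MTBF+MTTR) = 28623/(28623+56.7) = 0.99802

0.99802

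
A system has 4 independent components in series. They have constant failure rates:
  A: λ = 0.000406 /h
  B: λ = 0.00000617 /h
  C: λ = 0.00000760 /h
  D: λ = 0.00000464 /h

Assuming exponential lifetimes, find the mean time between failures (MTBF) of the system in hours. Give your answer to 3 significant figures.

Series of exponential components: λ_sys = Σ λ_i
λ_sys = 0.000406 + 0.00000617 + 0.00000760 + 0.00000464 = 4.2441e-04 /h
MTBF = 1 / λ_sys = 2360 h

2360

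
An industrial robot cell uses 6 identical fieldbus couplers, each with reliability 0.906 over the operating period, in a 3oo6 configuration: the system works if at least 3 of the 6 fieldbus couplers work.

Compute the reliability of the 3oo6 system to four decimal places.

R = Σ_{i=3}^{6} C(6,i) p^i (1−p)^{6−i} with p = 0.906
C(6,3)·0.906^3·0.094^3 = 0.012354
C(6,4)·0.906^4·0.094^2 = 0.089302
C(6,5)·0.906^5·0.094^1 = 0.344287
C(6,6)·0.906^6·0.094^0 = 0.553056
Sum = 0.9990

0.9990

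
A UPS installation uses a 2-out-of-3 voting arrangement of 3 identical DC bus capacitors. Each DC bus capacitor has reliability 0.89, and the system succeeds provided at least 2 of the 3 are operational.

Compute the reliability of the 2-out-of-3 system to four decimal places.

0.9664

R = Σ_{i=2}^{3} C(3,i) p^i (1−p)^{3−i} with p = 0.89
C(3,2)·0.89^2·0.11^1 = 0.261393
C(3,3)·0.89^3·0.11^0 = 0.704969
Sum = 0.9664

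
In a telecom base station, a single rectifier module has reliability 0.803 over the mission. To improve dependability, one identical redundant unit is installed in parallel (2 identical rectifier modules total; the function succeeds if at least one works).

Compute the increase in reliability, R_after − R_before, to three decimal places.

R_before = 0.803
R_after = 1 − (1 − 0.803)^2 = 0.961
ΔR = 0.961 − 0.803 = 0.158

0.158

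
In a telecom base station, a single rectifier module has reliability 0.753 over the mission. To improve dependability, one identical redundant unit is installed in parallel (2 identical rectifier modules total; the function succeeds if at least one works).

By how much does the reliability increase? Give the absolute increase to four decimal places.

0.1860

R_before = 0.753
R_after = 1 − (1 − 0.753)^2 = 0.9390
ΔR = 0.9390 − 0.753 = 0.1860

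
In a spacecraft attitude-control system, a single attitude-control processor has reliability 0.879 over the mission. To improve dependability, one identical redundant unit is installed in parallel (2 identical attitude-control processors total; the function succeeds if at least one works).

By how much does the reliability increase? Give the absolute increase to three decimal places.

R_before = 0.879
R_after = 1 − (1 − 0.879)^2 = 0.985
ΔR = 0.985 − 0.879 = 0.106

0.106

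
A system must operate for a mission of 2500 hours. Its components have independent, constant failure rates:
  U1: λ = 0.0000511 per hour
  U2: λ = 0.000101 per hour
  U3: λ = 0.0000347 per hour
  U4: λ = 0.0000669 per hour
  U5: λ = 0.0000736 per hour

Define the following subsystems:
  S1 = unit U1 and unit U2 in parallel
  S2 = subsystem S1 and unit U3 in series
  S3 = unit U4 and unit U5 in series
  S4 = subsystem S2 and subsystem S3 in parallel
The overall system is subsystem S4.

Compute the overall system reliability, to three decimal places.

0.968

R(U1) = exp(−0.0000511 × 2500) = 0.88007
R(U2) = exp(−0.000101 × 2500) = 0.77686
R(U3) = exp(−0.0000347 × 2500) = 0.91691
R(U4) = exp(−0.0000669 × 2500) = 0.84599
R(U5) = exp(−0.0000736 × 2500) = 0.83194
Parallel (U1 and U2): 1 − (1 − 0.88007)(1 − 0.77686) = 0.97324
Series ([0.97324] and U3): 0.97324 × 0.91691 = 0.89237
Series (U4 and U5): 0.84599 × 0.83194 = 0.70381
Parallel ([0.89237] and [0.70381]): 1 − (1 − 0.89237)(1 − 0.70381) = 0.968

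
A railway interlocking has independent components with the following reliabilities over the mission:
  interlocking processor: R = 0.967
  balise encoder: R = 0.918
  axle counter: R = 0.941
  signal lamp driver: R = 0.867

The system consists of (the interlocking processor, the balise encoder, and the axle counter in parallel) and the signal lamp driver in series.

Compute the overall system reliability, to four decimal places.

0.8669

Parallel (interlocking processor, balise encoder, and axle counter): 1 − (1 − 0.967000)(1 − 0.918000)(1 − 0.941000) = 0.999840
Series ([0.999840] and signal lamp driver): 0.999840 × 0.867000 = 0.8669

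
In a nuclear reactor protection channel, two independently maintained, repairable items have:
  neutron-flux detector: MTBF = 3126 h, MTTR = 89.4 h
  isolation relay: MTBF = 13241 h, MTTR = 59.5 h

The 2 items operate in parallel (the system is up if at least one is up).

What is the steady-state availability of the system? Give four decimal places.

A(neutron-flux detector) = MTBF/(MTBF+MTTR) = 3126/(3126+89.4) = 0.972196
A(isolation relay) = MTBF/(MTBF+MTTR) = 13241/(13241+59.5) = 0.995526
Parallel availability: 1 − (1 − 0.972196)(1 − 0.995526) = 0.9999

0.9999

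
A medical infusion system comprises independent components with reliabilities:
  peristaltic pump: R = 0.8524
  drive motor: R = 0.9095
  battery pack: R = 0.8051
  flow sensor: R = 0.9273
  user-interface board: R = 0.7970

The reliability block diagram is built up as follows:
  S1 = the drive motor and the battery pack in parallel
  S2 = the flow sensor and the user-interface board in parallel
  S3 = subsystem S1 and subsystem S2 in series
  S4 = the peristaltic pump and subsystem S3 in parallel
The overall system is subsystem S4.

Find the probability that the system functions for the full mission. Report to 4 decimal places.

Parallel (drive motor and battery pack): 1 − (1 − 0.909500)(1 − 0.805100) = 0.982362
Parallel (flow sensor and user-interface board): 1 − (1 − 0.927300)(1 − 0.797000) = 0.985242
Series ([0.982362] and [0.985242]): 0.982362 × 0.985242 = 0.967864
Parallel (peristaltic pump and [0.967864]): 1 − (1 − 0.852400)(1 − 0.967864) = 0.9953

0.9953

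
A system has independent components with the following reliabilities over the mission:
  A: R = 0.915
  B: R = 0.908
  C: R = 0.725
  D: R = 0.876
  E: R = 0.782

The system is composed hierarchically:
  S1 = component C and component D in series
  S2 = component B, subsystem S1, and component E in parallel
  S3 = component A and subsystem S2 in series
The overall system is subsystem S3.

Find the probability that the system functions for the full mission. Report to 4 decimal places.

Series (C and D): 0.725000 × 0.876000 = 0.635100
Parallel (B, [0.635100], and E): 1 − (1 − 0.908000)(1 − 0.635100)(1 − 0.782000) = 0.992682
Series (A and [0.992682]): 0.915000 × 0.992682 = 0.9083

0.9083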